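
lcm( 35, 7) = 35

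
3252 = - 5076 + 8328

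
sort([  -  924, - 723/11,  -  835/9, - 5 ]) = [-924, - 835/9 , - 723/11,  -  5 ]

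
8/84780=2/21195 = 0.00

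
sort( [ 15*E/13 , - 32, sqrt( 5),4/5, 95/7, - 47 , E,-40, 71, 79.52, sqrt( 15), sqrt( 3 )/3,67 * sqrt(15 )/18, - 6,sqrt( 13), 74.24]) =[ - 47,-40,- 32, - 6,sqrt(3 )/3  ,  4/5, sqrt( 5), E, 15*E/13, sqrt(13 ), sqrt(15 ), 95/7,  67*sqrt( 15 )/18, 71, 74.24, 79.52 ] 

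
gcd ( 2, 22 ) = 2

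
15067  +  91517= 106584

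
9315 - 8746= 569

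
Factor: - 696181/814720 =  - 2^( - 7 ) *5^( - 1)*19^( - 1) * 67^(-1) * 696181^1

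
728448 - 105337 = 623111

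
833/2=833/2 = 416.50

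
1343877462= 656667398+687210064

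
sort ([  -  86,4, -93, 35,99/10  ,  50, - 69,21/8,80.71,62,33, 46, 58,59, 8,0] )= [ - 93,  -  86, - 69,0,21/8,4, 8, 99/10,33,35 , 46,50, 58,59,62, 80.71]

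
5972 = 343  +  5629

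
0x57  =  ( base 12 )73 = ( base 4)1113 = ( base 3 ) 10020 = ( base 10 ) 87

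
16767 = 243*69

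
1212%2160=1212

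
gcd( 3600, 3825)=225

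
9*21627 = 194643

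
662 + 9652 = 10314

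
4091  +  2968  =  7059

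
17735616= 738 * 24032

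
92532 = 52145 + 40387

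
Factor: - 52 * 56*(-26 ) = 2^6*7^1*13^2=75712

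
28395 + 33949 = 62344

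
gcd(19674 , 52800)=6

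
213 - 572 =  - 359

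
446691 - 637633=-190942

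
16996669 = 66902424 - 49905755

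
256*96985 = 24828160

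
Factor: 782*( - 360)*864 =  - 243233280 = - 2^9*3^5*  5^1*17^1*23^1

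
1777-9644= - 7867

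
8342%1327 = 380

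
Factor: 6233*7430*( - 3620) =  - 167646507800 = - 2^3 *5^2*23^1*181^1* 271^1*743^1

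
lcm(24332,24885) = 1094940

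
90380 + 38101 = 128481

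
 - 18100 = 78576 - 96676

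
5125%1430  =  835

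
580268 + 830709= 1410977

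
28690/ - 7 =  - 4099+3/7=- 4098.57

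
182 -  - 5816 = 5998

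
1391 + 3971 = 5362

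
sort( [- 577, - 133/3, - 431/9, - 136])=[-577, - 136,-431/9,-133/3]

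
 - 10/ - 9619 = 10/9619 = 0.00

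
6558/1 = 6558 = 6558.00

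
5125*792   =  4059000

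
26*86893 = 2259218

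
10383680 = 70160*148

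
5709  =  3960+1749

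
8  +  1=9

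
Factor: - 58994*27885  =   - 2^1 * 3^1 * 5^1*11^1 * 13^3*2269^1 = - 1645047690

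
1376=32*43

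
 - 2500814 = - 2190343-310471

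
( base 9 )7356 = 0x1515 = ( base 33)4vi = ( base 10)5397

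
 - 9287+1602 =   -  7685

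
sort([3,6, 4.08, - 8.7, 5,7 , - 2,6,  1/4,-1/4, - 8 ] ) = [ - 8.7, - 8, - 2,-1/4, 1/4,  3,  4.08, 5,  6,  6  ,  7 ]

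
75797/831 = 91  +  176/831=91.21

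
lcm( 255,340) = 1020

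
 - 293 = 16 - 309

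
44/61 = 44/61 = 0.72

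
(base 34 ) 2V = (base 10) 99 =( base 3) 10200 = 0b1100011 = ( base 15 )69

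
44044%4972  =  4268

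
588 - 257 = 331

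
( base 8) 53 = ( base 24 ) 1j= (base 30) 1D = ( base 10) 43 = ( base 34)19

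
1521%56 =9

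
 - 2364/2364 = -1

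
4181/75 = 4181/75 = 55.75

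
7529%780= 509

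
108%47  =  14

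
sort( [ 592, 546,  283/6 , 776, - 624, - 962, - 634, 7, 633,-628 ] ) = [ - 962, - 634, - 628, - 624, 7, 283/6,546, 592, 633, 776 ]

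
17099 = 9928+7171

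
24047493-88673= 23958820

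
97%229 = 97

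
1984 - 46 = 1938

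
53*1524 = 80772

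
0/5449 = 0 = 0.00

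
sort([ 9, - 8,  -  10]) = [ - 10,-8, 9]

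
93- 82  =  11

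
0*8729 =0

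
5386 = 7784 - 2398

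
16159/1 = 16159 = 16159.00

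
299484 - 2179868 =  - 1880384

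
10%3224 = 10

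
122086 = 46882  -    -  75204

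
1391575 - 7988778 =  - 6597203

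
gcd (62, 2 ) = 2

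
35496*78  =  2768688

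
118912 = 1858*64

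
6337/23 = 6337/23 =275.52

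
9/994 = 9/994 = 0.01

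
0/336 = 0 = 0.00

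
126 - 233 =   -  107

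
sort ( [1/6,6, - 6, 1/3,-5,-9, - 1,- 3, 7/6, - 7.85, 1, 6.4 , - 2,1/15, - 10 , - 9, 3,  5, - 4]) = [- 10, - 9, - 9, - 7.85,  -  6, - 5, - 4, - 3,-2, - 1, 1/15, 1/6,1/3, 1,7/6 , 3, 5 , 6,6.4]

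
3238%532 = 46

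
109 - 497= - 388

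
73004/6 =12167+1/3 = 12167.33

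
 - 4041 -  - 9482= 5441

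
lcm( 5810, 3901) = 273070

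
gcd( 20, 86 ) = 2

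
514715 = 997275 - 482560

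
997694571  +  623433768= 1621128339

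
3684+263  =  3947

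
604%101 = 99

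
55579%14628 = 11695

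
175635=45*3903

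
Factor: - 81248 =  - 2^5*2539^1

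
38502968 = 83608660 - 45105692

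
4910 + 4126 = 9036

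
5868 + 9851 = 15719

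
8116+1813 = 9929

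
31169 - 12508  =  18661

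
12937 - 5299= 7638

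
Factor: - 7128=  -2^3 * 3^4*11^1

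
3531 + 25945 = 29476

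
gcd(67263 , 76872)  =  9609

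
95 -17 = 78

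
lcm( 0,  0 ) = 0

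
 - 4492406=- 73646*61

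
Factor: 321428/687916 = 107^1 * 229^ (-1) = 107/229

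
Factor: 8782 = 2^1*4391^1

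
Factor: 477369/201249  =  899/379 = 29^1*31^1*379^( - 1 )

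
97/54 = 97/54=1.80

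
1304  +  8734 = 10038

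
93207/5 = 18641+2/5 = 18641.40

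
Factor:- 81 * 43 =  - 3483 = - 3^4*43^1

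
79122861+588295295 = 667418156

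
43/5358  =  43/5358 = 0.01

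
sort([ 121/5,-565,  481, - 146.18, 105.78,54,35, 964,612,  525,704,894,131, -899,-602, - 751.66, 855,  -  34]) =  [ - 899, - 751.66, - 602,-565, - 146.18 , - 34,121/5,35, 54,  105.78,131 , 481,525, 612,704, 855,  894,964]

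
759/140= 5  +  59/140=5.42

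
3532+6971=10503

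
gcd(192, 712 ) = 8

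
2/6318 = 1/3159 = 0.00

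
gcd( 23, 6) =1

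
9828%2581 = 2085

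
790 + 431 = 1221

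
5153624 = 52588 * 98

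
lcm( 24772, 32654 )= 718388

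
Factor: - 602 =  -2^1*7^1* 43^1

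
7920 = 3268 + 4652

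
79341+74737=154078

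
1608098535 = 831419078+776679457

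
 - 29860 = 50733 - 80593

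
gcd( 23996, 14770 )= 14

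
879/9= 97 + 2/3 = 97.67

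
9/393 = 3/131 = 0.02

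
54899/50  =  1097 + 49/50=1097.98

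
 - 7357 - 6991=-14348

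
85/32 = 85/32 = 2.66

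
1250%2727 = 1250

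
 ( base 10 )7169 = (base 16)1c01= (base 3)100211112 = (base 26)AFJ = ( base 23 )DCG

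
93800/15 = 18760/3 = 6253.33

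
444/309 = 148/103 = 1.44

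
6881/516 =6881/516 = 13.34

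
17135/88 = 194 + 63/88 = 194.72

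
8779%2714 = 637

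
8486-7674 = 812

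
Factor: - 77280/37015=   -  2^5*3^1* 7^1*11^ ( - 1 )*23^1*673^(-1)=- 15456/7403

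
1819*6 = 10914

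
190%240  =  190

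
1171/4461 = 1171/4461 = 0.26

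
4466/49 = 638/7 = 91.14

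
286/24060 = 143/12030   =  0.01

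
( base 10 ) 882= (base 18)2d0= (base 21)200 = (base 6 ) 4030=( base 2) 1101110010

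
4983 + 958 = 5941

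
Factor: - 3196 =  - 2^2*17^1*47^1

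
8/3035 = 8/3035 = 0.00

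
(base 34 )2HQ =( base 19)819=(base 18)900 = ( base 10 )2916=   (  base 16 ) b64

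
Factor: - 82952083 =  - 82952083^1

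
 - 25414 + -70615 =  - 96029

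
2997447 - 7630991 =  - 4633544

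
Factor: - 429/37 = - 3^1 *11^1*13^1*37^( - 1 ) 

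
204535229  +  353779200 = 558314429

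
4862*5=24310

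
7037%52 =17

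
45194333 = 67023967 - 21829634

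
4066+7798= 11864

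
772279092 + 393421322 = 1165700414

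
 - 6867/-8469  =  763/941 = 0.81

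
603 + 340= 943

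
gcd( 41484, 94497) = 3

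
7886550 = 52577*150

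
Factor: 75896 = 2^3 * 53^1*179^1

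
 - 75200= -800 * 94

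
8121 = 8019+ 102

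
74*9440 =698560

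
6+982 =988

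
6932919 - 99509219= - 92576300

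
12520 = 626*20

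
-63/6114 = - 21/2038 = -0.01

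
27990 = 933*30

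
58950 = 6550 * 9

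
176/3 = 176/3 = 58.67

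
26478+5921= 32399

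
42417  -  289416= -246999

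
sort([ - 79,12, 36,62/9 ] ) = [ - 79, 62/9 , 12 , 36] 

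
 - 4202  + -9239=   -13441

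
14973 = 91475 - 76502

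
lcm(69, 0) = 0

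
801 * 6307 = 5051907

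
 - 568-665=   -1233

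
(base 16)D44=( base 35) 2R1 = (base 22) 708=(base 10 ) 3396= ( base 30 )3n6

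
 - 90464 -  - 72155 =  -  18309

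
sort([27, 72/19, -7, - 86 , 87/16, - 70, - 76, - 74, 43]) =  [- 86, - 76, - 74, -70, - 7,72/19,87/16,27, 43] 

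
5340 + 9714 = 15054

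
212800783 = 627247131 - 414446348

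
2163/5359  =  2163/5359 = 0.40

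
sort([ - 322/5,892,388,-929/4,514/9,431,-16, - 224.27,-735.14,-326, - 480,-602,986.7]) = [-735.14, - 602 , - 480,-326,  -  929/4, - 224.27, - 322/5, - 16, 514/9,388,431,892,986.7]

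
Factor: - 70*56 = -2^4*5^1*7^2 = - 3920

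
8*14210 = 113680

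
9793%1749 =1048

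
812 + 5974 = 6786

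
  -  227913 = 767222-995135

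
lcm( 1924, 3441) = 178932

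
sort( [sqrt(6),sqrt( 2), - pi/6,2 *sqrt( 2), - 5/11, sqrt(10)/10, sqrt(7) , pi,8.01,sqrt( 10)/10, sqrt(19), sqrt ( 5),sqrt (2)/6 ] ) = [ - pi/6, - 5/11,  sqrt(2 ) /6,sqrt ( 10)/10,sqrt( 10) /10,sqrt( 2), sqrt( 5), sqrt( 6),sqrt( 7),  2*sqrt(2),pi,sqrt( 19),8.01]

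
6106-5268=838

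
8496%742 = 334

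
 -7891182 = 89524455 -97415637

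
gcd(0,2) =2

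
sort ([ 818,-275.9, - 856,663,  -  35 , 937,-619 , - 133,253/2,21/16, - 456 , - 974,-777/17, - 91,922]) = [ - 974 ,-856,-619,-456, - 275.9, - 133 , - 91, - 777/17, - 35, 21/16,253/2, 663,818 , 922,937 ] 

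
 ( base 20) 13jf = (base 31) 9UG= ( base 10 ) 9595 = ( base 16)257b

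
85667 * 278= 23815426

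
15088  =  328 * 46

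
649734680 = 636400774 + 13333906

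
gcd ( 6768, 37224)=3384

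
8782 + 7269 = 16051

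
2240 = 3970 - 1730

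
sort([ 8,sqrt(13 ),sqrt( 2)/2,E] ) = [sqrt( 2 )/2,E, sqrt(13 ),8 ] 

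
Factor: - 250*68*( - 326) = 5542000 = 2^4*5^3 * 17^1*163^1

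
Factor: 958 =2^1*479^1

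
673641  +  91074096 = 91747737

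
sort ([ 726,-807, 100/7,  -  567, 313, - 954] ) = [ - 954,-807, - 567, 100/7,313,726]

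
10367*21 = 217707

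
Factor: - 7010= - 2^1* 5^1*701^1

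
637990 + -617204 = 20786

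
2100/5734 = 1050/2867 = 0.37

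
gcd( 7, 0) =7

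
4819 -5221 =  - 402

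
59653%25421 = 8811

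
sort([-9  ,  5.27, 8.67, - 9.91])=[ - 9.91,- 9, 5.27, 8.67] 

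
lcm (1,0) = 0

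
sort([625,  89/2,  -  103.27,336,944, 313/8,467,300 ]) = [ - 103.27,313/8, 89/2, 300,336, 467,625,944 ]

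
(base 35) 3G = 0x79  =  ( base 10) 121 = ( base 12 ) a1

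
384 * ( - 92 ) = -35328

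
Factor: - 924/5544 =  - 1/6=- 2^( - 1) *3^( - 1 ) 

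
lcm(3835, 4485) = 264615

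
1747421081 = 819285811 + 928135270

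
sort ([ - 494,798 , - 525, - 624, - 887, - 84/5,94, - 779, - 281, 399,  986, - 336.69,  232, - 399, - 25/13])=[-887 , - 779,  -  624, - 525, - 494,-399 ,-336.69, - 281,- 84/5, - 25/13, 94, 232, 399,798, 986]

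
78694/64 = 1229+19/32 = 1229.59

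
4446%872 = 86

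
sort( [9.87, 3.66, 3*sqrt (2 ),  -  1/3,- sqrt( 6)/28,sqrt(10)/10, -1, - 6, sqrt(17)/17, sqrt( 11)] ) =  [ - 6, - 1, - 1/3, - sqrt(6)/28,  sqrt (17)/17,sqrt( 10)/10 , sqrt(11), 3.66,  3*sqrt( 2), 9.87 ] 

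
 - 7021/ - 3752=1003/536 = 1.87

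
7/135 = 7/135 = 0.05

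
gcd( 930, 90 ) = 30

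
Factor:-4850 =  - 2^1*5^2*97^1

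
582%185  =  27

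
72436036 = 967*74908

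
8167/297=8167/297 =27.50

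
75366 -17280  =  58086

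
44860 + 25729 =70589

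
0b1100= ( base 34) C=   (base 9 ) 13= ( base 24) C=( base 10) 12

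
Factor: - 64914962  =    -  2^1*7^1*337^1*13759^1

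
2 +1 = 3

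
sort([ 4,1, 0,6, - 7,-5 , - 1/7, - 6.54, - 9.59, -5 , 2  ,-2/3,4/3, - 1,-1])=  [ - 9.59,-7, - 6.54, - 5, - 5, - 1, - 1, - 2/3 , - 1/7,0 , 1, 4/3,2,4, 6]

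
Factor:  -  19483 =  - 19483^1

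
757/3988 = 757/3988 = 0.19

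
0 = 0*( - 2595 ) 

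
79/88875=1/1125 = 0.00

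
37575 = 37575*1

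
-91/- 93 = 91/93  =  0.98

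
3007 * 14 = 42098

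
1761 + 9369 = 11130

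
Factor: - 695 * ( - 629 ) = 437155 = 5^1*17^1 * 37^1*139^1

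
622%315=307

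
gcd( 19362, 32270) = 6454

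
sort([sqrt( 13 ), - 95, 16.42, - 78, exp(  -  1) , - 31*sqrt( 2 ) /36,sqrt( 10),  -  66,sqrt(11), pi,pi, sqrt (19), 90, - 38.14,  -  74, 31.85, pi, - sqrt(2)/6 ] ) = [ - 95, - 78, - 74, - 66,-38.14, - 31*sqrt( 2)/36, - sqrt ( 2 ) /6,exp(- 1), pi , pi,pi, sqrt(10 ), sqrt( 11 ), sqrt( 13 ), sqrt(19) , 16.42, 31.85,  90 ] 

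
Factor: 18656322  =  2^1*3^1*3109387^1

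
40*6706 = 268240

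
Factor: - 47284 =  - 2^2*11821^1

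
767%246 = 29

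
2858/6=476+1/3 = 476.33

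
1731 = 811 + 920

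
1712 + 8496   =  10208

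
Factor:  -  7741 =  -7741^1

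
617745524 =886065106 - 268319582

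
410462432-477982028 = - 67519596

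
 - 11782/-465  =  25 + 157/465 = 25.34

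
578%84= 74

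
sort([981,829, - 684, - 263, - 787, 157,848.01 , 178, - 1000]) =[ - 1000, - 787, - 684,  -  263, 157,178, 829,  848.01,981]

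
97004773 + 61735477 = 158740250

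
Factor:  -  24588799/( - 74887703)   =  11^(  -  1 )*17^( - 2 )*67^1*23557^( - 1)*366997^1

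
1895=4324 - 2429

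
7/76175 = 7/76175 = 0.00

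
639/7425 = 71/825 = 0.09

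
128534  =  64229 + 64305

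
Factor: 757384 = 2^3*17^1*5569^1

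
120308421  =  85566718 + 34741703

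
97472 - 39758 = 57714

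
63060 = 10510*6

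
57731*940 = 54267140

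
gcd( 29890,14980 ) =70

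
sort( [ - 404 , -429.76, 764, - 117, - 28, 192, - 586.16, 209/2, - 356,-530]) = [ - 586.16, - 530,-429.76, - 404, - 356,-117, - 28, 209/2,192,764 ]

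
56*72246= 4045776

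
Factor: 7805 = 5^1*7^1*223^1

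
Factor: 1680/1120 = 2^( - 1)  *  3^1 = 3/2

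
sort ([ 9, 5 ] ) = [5, 9]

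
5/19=5/19=0.26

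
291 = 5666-5375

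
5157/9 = 573 = 573.00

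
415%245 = 170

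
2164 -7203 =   -  5039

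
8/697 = 8/697 = 0.01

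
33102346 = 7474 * 4429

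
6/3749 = 6/3749 = 0.00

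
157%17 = 4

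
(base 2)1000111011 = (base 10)571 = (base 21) 164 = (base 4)20323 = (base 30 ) j1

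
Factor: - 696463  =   - 23^1*107^1*283^1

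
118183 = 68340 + 49843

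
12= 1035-1023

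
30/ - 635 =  - 6/127 = - 0.05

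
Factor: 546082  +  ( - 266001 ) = 280081 = 379^1 * 739^1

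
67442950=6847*9850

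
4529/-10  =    -  453 + 1/10=- 452.90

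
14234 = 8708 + 5526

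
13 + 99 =112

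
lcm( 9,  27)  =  27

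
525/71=7+ 28/71 = 7.39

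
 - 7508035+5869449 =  - 1638586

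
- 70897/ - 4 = 17724 + 1/4 = 17724.25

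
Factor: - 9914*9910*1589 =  - 156115658860 = - 2^2*5^1*7^1 * 227^1*991^1*4957^1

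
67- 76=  - 9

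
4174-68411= - 64237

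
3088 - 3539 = -451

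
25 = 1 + 24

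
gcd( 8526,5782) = 98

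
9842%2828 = 1358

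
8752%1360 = 592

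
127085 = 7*18155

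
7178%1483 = 1246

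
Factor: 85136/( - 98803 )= -2^4 * 17^1*29^ ( - 1)*313^1*3407^( - 1 ) 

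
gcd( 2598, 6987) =3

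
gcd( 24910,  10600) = 530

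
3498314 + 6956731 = 10455045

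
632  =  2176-1544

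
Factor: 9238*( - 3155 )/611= -29145890/611 = - 2^1*5^1*13^( - 1)*31^1*47^( - 1)*149^1*631^1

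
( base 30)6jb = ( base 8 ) 13535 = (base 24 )A95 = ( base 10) 5981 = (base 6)43405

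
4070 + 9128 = 13198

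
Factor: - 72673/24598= - 2^( - 1 )*7^( - 2 )*251^(-1 )*72673^1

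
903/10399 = 903/10399=0.09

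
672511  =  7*96073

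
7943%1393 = 978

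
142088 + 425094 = 567182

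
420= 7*60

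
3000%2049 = 951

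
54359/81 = 671+8/81 = 671.10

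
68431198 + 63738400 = 132169598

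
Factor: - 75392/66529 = -2^7 * 19^1*31^1 * 66529^(  -  1 )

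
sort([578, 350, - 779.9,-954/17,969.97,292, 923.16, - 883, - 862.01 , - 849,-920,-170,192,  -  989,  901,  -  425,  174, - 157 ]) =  [- 989, - 920,  -  883,  -  862.01, - 849, - 779.9, - 425, - 170, - 157,- 954/17,  174,192, 292, 350 , 578, 901, 923.16, 969.97 ]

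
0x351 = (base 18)2b3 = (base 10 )849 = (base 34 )OX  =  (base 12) 5A9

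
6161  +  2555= 8716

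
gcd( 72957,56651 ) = 1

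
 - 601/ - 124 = 601/124 = 4.85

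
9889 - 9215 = 674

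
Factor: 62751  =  3^1 * 13^1 * 1609^1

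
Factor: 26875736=2^3*727^1*4621^1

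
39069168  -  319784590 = - 280715422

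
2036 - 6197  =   - 4161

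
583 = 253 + 330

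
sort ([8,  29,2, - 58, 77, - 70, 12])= [ - 70, - 58,  2,8, 12, 29, 77]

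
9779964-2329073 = 7450891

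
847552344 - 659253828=188298516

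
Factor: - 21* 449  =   - 9429 = - 3^1*7^1 * 449^1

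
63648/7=63648/7  =  9092.57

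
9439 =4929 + 4510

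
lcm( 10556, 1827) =95004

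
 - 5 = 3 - 8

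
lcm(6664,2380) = 33320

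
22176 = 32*693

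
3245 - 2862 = 383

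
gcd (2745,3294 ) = 549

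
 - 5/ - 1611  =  5/1611 = 0.00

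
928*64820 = 60152960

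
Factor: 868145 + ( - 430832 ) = 437313 = 3^1*145771^1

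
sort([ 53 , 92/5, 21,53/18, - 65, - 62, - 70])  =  [ - 70, - 65, -62, 53/18,92/5,21,  53 ]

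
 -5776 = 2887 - 8663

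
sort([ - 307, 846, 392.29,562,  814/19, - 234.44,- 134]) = [-307, - 234.44, - 134, 814/19,392.29, 562, 846 ] 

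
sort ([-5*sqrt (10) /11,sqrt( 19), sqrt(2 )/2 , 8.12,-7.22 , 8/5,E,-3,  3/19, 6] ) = [ - 7.22, -3, - 5*sqrt( 10) /11,3/19,sqrt( 2 )/2,8/5,E,sqrt( 19 ),6,  8.12]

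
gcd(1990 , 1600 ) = 10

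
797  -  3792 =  - 2995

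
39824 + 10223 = 50047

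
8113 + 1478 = 9591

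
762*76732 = 58469784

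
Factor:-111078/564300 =-2^(-1)*5^( - 2)*11^1*17^1*19^(-1)  =  -187/950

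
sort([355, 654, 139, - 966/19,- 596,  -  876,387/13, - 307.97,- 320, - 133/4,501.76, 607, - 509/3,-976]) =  [  -  976,-876,  -  596,  -  320,-307.97,-509/3, -966/19,-133/4, 387/13, 139, 355,  501.76, 607,654 ]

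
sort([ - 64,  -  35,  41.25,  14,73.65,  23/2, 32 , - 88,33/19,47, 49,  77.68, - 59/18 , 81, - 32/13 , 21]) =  [  -  88, - 64,-35,-59/18, - 32/13, 33/19,23/2,  14,21, 32,41.25,  47, 49, 73.65,77.68,81] 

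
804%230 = 114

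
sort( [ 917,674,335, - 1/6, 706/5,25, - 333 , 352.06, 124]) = [  -  333,  -  1/6,25,124 , 706/5, 335,352.06, 674,917 ] 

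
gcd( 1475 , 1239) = 59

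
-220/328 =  - 1+27/82 = - 0.67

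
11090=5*2218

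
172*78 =13416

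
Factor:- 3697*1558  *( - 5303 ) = 30544887578 = 2^1  *19^1*41^1*3697^1*5303^1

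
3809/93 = 40  +  89/93=40.96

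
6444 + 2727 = 9171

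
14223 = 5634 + 8589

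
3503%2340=1163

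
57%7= 1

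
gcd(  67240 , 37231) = 1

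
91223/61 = 91223/61 = 1495.46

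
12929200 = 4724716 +8204484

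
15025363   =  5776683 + 9248680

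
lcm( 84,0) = 0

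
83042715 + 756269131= 839311846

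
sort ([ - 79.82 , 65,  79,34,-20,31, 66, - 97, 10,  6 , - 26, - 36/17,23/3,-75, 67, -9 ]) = [ - 97, - 79.82,  -  75, - 26, - 20, - 9,  -  36/17,6,23/3,  10,31,  34,65 , 66,67, 79] 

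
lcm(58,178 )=5162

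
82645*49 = 4049605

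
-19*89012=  - 1691228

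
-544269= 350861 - 895130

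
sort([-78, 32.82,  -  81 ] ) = [ - 81, - 78, 32.82] 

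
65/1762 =65/1762 = 0.04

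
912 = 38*24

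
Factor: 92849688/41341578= 2^2*3^1*109^1*11831^1 * 6890263^(-1) = 15474948/6890263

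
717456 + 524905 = 1242361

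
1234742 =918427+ 316315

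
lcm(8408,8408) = 8408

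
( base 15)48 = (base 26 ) 2G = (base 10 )68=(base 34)20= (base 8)104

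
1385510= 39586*35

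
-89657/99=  -89657/99 = - 905.63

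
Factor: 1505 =5^1 * 7^1 * 43^1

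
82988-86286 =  - 3298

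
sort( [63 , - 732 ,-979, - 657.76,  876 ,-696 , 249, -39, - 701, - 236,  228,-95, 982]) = [ - 979, - 732, - 701, - 696, - 657.76, - 236, - 95, - 39, 63 , 228, 249 , 876,982 ]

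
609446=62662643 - 62053197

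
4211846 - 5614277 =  - 1402431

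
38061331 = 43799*869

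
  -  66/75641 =-1 + 75575/75641 = - 0.00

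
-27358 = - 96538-  -  69180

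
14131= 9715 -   -  4416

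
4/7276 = 1/1819 = 0.00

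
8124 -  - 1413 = 9537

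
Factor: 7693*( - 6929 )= - 7^2 * 13^2*41^1*157^1  =  -  53304797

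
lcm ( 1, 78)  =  78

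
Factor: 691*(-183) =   -  126453 = - 3^1 * 61^1*691^1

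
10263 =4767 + 5496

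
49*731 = 35819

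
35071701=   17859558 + 17212143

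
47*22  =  1034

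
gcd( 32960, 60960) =160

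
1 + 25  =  26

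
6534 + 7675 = 14209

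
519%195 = 129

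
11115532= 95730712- 84615180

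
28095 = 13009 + 15086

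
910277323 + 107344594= 1017621917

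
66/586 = 33/293  =  0.11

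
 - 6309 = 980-7289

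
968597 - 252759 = 715838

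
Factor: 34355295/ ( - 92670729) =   -  11451765/30890243 = - 3^1*5^1 * 13^1*2473^( - 1)*12491^( - 1)*58727^1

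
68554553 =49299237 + 19255316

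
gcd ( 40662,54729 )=27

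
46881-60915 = -14034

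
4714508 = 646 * 7298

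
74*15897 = 1176378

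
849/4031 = 849/4031= 0.21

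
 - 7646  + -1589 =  - 9235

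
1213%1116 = 97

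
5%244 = 5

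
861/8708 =123/1244 = 0.10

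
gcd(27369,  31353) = 3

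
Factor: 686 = 2^1*7^3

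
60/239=60/239=0.25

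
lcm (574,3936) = 27552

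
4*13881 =55524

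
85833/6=14305+1/2=14305.50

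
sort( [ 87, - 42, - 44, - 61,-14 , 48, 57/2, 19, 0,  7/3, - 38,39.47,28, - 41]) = [ - 61,-44, - 42,  -  41, - 38,- 14,0,7/3, 19,  28,  57/2,39.47, 48, 87]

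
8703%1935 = 963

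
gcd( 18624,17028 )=12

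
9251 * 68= 629068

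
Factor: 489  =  3^1*163^1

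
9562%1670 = 1212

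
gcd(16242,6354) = 6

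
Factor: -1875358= -2^1*937679^1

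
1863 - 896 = 967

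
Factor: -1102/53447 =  - 2^1*97^( - 1 ) = -  2/97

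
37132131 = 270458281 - 233326150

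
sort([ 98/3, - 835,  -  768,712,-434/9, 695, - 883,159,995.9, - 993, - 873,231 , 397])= [ - 993, - 883,  -  873, - 835, - 768, - 434/9,  98/3,159,231, 397, 695,712,995.9]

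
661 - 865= -204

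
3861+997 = 4858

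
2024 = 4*506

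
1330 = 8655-7325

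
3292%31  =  6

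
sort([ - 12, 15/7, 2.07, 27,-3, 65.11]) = [ - 12,  -  3, 2.07,15/7,27 , 65.11 ]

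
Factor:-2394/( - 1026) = 7/3 = 3^( -1 )*7^1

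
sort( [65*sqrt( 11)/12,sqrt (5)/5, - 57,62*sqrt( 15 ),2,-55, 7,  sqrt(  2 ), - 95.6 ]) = [-95.6, - 57,  -  55,  sqrt(5)/5,  sqrt( 2), 2, 7,65*sqrt(11)/12,62*sqrt( 15) ]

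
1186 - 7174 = - 5988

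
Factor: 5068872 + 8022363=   13091235 = 3^1*5^1*872749^1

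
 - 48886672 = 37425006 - 86311678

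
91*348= 31668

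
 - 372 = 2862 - 3234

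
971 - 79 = 892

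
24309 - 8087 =16222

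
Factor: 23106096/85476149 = 2^4*3^2*11^( - 1)*13^1*12343^1*7770559^( - 1) 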